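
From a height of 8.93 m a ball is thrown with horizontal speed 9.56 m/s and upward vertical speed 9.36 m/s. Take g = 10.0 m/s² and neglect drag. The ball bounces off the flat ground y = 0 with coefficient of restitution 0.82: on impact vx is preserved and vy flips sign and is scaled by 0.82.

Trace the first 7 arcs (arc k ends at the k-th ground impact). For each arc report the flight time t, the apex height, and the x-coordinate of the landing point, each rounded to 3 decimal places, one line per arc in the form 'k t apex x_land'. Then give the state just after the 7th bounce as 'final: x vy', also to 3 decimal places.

1 2.568 13.310 24.546
2 2.676 8.950 50.127
3 2.194 6.018 71.103
4 1.799 4.046 88.304
5 1.475 2.721 102.408
6 1.210 1.829 113.974
7 0.992 1.230 123.458
final: 123.458 4.067

Arc 1: start y=8.930, vy=9.360 → t=2.568, apex=13.310, x_land=24.546, impact vy=-16.316
  bounce: vy ← 0.82·16.316 = 13.379
Arc 2: start y=0.000, vy=13.379 → t=2.676, apex=8.950, x_land=50.127, impact vy=-13.379
  bounce: vy ← 0.82·13.379 = 10.971
Arc 3: start y=0.000, vy=10.971 → t=2.194, apex=6.018, x_land=71.103, impact vy=-10.971
  bounce: vy ← 0.82·10.971 = 8.996
Arc 4: start y=0.000, vy=8.996 → t=1.799, apex=4.046, x_land=88.304, impact vy=-8.996
  bounce: vy ← 0.82·8.996 = 7.377
Arc 5: start y=0.000, vy=7.377 → t=1.475, apex=2.721, x_land=102.408, impact vy=-7.377
  bounce: vy ← 0.82·7.377 = 6.049
Arc 6: start y=0.000, vy=6.049 → t=1.210, apex=1.829, x_land=113.974, impact vy=-6.049
  bounce: vy ← 0.82·6.049 = 4.960
Arc 7: start y=0.000, vy=4.960 → t=0.992, apex=1.230, x_land=123.458, impact vy=-4.960
  bounce: vy ← 0.82·4.960 = 4.067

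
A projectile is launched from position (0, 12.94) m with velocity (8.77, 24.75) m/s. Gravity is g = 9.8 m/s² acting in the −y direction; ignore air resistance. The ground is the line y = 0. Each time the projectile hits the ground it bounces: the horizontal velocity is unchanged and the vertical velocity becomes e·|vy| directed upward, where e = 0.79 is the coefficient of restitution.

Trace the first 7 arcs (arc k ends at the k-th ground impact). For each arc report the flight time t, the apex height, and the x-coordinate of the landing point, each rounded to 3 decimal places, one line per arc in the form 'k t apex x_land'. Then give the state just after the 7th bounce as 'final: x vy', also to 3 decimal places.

Arc 1: start y=12.940, vy=24.750 → t=5.529, apex=44.193, x_land=48.487, impact vy=-29.431
  bounce: vy ← 0.79·29.431 = 23.251
Arc 2: start y=0.000, vy=23.251 → t=4.745, apex=27.581, x_land=90.100, impact vy=-23.251
  bounce: vy ← 0.79·23.251 = 18.368
Arc 3: start y=0.000, vy=18.368 → t=3.749, apex=17.213, x_land=122.975, impact vy=-18.368
  bounce: vy ← 0.79·18.368 = 14.511
Arc 4: start y=0.000, vy=14.511 → t=2.961, apex=10.743, x_land=148.946, impact vy=-14.511
  bounce: vy ← 0.79·14.511 = 11.463
Arc 5: start y=0.000, vy=11.463 → t=2.339, apex=6.705, x_land=169.463, impact vy=-11.463
  bounce: vy ← 0.79·11.463 = 9.056
Arc 6: start y=0.000, vy=9.056 → t=1.848, apex=4.184, x_land=185.672, impact vy=-9.056
  bounce: vy ← 0.79·9.056 = 7.154
Arc 7: start y=0.000, vy=7.154 → t=1.460, apex=2.611, x_land=198.477, impact vy=-7.154
  bounce: vy ← 0.79·7.154 = 5.652

1 5.529 44.193 48.487
2 4.745 27.581 90.100
3 3.749 17.213 122.975
4 2.961 10.743 148.946
5 2.339 6.705 169.463
6 1.848 4.184 185.672
7 1.460 2.611 198.477
final: 198.477 5.652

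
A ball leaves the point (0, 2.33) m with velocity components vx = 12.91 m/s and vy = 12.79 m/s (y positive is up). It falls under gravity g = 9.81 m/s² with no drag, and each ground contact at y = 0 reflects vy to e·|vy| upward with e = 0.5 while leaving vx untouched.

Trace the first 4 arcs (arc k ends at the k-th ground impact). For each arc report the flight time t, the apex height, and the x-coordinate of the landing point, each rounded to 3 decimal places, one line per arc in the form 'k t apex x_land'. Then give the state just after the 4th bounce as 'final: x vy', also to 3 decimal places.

1 2.779 10.668 35.871
2 1.475 2.667 54.909
3 0.737 0.667 64.429
4 0.369 0.167 69.189
final: 69.189 0.904

Arc 1: start y=2.330, vy=12.790 → t=2.779, apex=10.668, x_land=35.871, impact vy=-14.467
  bounce: vy ← 0.5·14.467 = 7.234
Arc 2: start y=0.000, vy=7.234 → t=1.475, apex=2.667, x_land=54.909, impact vy=-7.234
  bounce: vy ← 0.5·7.234 = 3.617
Arc 3: start y=0.000, vy=3.617 → t=0.737, apex=0.667, x_land=64.429, impact vy=-3.617
  bounce: vy ← 0.5·3.617 = 1.808
Arc 4: start y=0.000, vy=1.808 → t=0.369, apex=0.167, x_land=69.189, impact vy=-1.808
  bounce: vy ← 0.5·1.808 = 0.904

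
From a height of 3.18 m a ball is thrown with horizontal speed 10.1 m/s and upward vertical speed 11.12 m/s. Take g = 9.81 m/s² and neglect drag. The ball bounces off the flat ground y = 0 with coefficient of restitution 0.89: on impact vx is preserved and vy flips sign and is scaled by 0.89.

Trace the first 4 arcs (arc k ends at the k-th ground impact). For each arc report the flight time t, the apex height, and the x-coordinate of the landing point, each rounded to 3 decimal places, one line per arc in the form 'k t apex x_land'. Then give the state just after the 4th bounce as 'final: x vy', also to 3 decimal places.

1 2.524 9.482 25.492
2 2.475 7.511 50.489
3 2.203 5.950 72.736
4 1.960 4.713 92.535
final: 92.535 8.558

Arc 1: start y=3.180, vy=11.120 → t=2.524, apex=9.482, x_land=25.492, impact vy=-13.640
  bounce: vy ← 0.89·13.640 = 12.139
Arc 2: start y=0.000, vy=12.139 → t=2.475, apex=7.511, x_land=50.489, impact vy=-12.139
  bounce: vy ← 0.89·12.139 = 10.804
Arc 3: start y=0.000, vy=10.804 → t=2.203, apex=5.950, x_land=72.736, impact vy=-10.804
  bounce: vy ← 0.89·10.804 = 9.616
Arc 4: start y=0.000, vy=9.616 → t=1.960, apex=4.713, x_land=92.535, impact vy=-9.616
  bounce: vy ← 0.89·9.616 = 8.558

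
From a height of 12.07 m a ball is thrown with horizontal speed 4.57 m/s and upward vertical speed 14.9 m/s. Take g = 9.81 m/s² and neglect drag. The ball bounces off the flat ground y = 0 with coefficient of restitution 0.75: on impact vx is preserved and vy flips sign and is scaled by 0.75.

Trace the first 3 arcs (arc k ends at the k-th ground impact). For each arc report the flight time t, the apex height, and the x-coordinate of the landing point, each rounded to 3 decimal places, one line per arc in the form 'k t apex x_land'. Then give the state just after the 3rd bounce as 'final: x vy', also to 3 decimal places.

Arc 1: start y=12.070, vy=14.900 → t=3.702, apex=23.385, x_land=16.920, impact vy=-21.420
  bounce: vy ← 0.75·21.420 = 16.065
Arc 2: start y=0.000, vy=16.065 → t=3.275, apex=13.154, x_land=31.888, impact vy=-16.065
  bounce: vy ← 0.75·16.065 = 12.049
Arc 3: start y=0.000, vy=12.049 → t=2.456, apex=7.399, x_land=43.114, impact vy=-12.049
  bounce: vy ← 0.75·12.049 = 9.037

1 3.702 23.385 16.920
2 3.275 13.154 31.888
3 2.456 7.399 43.114
final: 43.114 9.037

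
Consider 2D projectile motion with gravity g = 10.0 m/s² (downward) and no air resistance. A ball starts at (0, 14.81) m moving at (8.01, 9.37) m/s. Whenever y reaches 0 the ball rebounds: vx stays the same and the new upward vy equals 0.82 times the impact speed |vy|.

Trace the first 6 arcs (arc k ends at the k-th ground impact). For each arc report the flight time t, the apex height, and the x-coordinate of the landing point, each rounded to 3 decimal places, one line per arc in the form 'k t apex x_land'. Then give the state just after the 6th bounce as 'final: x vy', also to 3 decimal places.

1 2.897 19.200 23.202
2 3.214 12.910 48.944
3 2.635 8.681 70.052
4 2.161 5.837 87.361
5 1.772 3.925 101.554
6 1.453 2.639 113.192
final: 113.192 5.957

Arc 1: start y=14.810, vy=9.370 → t=2.897, apex=19.200, x_land=23.202, impact vy=-19.596
  bounce: vy ← 0.82·19.596 = 16.069
Arc 2: start y=0.000, vy=16.069 → t=3.214, apex=12.910, x_land=48.944, impact vy=-16.069
  bounce: vy ← 0.82·16.069 = 13.176
Arc 3: start y=0.000, vy=13.176 → t=2.635, apex=8.681, x_land=70.052, impact vy=-13.176
  bounce: vy ← 0.82·13.176 = 10.805
Arc 4: start y=0.000, vy=10.805 → t=2.161, apex=5.837, x_land=87.361, impact vy=-10.805
  bounce: vy ← 0.82·10.805 = 8.860
Arc 5: start y=0.000, vy=8.860 → t=1.772, apex=3.925, x_land=101.554, impact vy=-8.860
  bounce: vy ← 0.82·8.860 = 7.265
Arc 6: start y=0.000, vy=7.265 → t=1.453, apex=2.639, x_land=113.192, impact vy=-7.265
  bounce: vy ← 0.82·7.265 = 5.957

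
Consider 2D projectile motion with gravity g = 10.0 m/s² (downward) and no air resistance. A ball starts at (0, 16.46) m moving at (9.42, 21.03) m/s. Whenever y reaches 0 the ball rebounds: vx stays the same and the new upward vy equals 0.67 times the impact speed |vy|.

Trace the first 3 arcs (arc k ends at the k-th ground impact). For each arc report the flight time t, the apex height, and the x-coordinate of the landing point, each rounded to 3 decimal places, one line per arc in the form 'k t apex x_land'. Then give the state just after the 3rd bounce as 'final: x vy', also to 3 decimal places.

1 4.881 38.573 45.974
2 3.722 17.315 81.035
3 2.494 7.773 104.525
final: 104.525 8.354

Arc 1: start y=16.460, vy=21.030 → t=4.881, apex=38.573, x_land=45.974, impact vy=-27.775
  bounce: vy ← 0.67·27.775 = 18.609
Arc 2: start y=0.000, vy=18.609 → t=3.722, apex=17.315, x_land=81.035, impact vy=-18.609
  bounce: vy ← 0.67·18.609 = 12.468
Arc 3: start y=0.000, vy=12.468 → t=2.494, apex=7.773, x_land=104.525, impact vy=-12.468
  bounce: vy ← 0.67·12.468 = 8.354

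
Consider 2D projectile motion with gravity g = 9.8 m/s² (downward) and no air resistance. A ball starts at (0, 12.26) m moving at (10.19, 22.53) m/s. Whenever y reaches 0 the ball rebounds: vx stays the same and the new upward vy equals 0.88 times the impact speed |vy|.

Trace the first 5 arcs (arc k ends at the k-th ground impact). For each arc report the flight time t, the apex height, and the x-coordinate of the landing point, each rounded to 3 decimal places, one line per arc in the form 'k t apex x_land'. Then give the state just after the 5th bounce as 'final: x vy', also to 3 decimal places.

1 5.090 38.158 51.863
2 4.911 29.550 101.910
3 4.322 22.883 145.952
4 3.803 17.721 184.708
5 3.347 13.723 218.814
final: 218.814 14.432

Arc 1: start y=12.260, vy=22.530 → t=5.090, apex=38.158, x_land=51.863, impact vy=-27.348
  bounce: vy ← 0.88·27.348 = 24.066
Arc 2: start y=0.000, vy=24.066 → t=4.911, apex=29.550, x_land=101.910, impact vy=-24.066
  bounce: vy ← 0.88·24.066 = 21.178
Arc 3: start y=0.000, vy=21.178 → t=4.322, apex=22.883, x_land=145.952, impact vy=-21.178
  bounce: vy ← 0.88·21.178 = 18.637
Arc 4: start y=0.000, vy=18.637 → t=3.803, apex=17.721, x_land=184.708, impact vy=-18.637
  bounce: vy ← 0.88·18.637 = 16.400
Arc 5: start y=0.000, vy=16.400 → t=3.347, apex=13.723, x_land=218.814, impact vy=-16.400
  bounce: vy ← 0.88·16.400 = 14.432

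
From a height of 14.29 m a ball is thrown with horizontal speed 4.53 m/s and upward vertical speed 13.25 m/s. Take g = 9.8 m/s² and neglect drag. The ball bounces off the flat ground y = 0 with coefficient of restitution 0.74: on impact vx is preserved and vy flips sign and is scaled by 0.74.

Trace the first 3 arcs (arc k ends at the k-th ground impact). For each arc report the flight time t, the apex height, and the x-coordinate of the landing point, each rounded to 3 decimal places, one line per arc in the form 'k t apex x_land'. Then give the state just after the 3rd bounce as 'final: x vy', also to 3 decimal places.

1 3.530 23.247 15.992
2 3.224 12.730 30.595
3 2.386 6.971 41.401
final: 41.401 8.650

Arc 1: start y=14.290, vy=13.250 → t=3.530, apex=23.247, x_land=15.992, impact vy=-21.346
  bounce: vy ← 0.74·21.346 = 15.796
Arc 2: start y=0.000, vy=15.796 → t=3.224, apex=12.730, x_land=30.595, impact vy=-15.796
  bounce: vy ← 0.74·15.796 = 11.689
Arc 3: start y=0.000, vy=11.689 → t=2.386, apex=6.971, x_land=41.401, impact vy=-11.689
  bounce: vy ← 0.74·11.689 = 8.650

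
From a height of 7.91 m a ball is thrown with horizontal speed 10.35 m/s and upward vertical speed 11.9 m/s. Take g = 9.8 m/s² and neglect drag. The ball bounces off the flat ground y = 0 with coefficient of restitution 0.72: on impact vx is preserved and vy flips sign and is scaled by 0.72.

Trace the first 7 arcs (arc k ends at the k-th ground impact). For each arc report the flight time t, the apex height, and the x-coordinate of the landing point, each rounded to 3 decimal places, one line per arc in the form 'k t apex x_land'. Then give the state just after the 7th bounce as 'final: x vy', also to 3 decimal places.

1 2.972 15.135 30.758
2 2.531 7.846 56.952
3 1.822 4.067 75.811
4 1.312 2.109 89.390
5 0.945 1.093 99.166
6 0.680 0.567 106.206
7 0.490 0.294 111.274
final: 111.274 1.728

Arc 1: start y=7.910, vy=11.900 → t=2.972, apex=15.135, x_land=30.758, impact vy=-17.223
  bounce: vy ← 0.72·17.223 = 12.401
Arc 2: start y=0.000, vy=12.401 → t=2.531, apex=7.846, x_land=56.952, impact vy=-12.401
  bounce: vy ← 0.72·12.401 = 8.929
Arc 3: start y=0.000, vy=8.929 → t=1.822, apex=4.067, x_land=75.811, impact vy=-8.929
  bounce: vy ← 0.72·8.929 = 6.429
Arc 4: start y=0.000, vy=6.429 → t=1.312, apex=2.109, x_land=89.390, impact vy=-6.429
  bounce: vy ← 0.72·6.429 = 4.629
Arc 5: start y=0.000, vy=4.629 → t=0.945, apex=1.093, x_land=99.166, impact vy=-4.629
  bounce: vy ← 0.72·4.629 = 3.333
Arc 6: start y=0.000, vy=3.333 → t=0.680, apex=0.567, x_land=106.206, impact vy=-3.333
  bounce: vy ← 0.72·3.333 = 2.399
Arc 7: start y=0.000, vy=2.399 → t=0.490, apex=0.294, x_land=111.274, impact vy=-2.399
  bounce: vy ← 0.72·2.399 = 1.728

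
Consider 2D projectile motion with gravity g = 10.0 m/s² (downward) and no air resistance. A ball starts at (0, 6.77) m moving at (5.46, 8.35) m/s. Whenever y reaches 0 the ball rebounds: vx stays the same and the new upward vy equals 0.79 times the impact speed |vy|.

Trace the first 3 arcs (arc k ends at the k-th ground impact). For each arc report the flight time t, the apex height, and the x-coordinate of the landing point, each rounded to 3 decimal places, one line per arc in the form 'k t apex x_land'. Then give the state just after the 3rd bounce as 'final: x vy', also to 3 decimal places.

Arc 1: start y=6.770, vy=8.350 → t=2.267, apex=10.256, x_land=12.379, impact vy=-14.322
  bounce: vy ← 0.79·14.322 = 11.314
Arc 2: start y=0.000, vy=11.314 → t=2.263, apex=6.401, x_land=24.734, impact vy=-11.314
  bounce: vy ← 0.79·11.314 = 8.938
Arc 3: start y=0.000, vy=8.938 → t=1.788, apex=3.995, x_land=34.495, impact vy=-8.938
  bounce: vy ← 0.79·8.938 = 7.061

1 2.267 10.256 12.379
2 2.263 6.401 24.734
3 1.788 3.995 34.495
final: 34.495 7.061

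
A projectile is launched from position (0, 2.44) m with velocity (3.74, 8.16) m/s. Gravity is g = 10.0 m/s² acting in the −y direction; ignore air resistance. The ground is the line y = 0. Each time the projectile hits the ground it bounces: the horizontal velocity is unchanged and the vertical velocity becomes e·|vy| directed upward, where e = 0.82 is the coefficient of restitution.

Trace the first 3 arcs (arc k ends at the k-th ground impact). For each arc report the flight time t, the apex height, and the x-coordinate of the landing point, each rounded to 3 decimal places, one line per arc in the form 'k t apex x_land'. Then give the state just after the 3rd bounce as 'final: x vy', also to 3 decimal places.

1 1.890 5.769 7.069
2 1.762 3.879 13.658
3 1.445 2.608 19.060
final: 19.060 5.923

Arc 1: start y=2.440, vy=8.160 → t=1.890, apex=5.769, x_land=7.069, impact vy=-10.742
  bounce: vy ← 0.82·10.742 = 8.808
Arc 2: start y=0.000, vy=8.808 → t=1.762, apex=3.879, x_land=13.658, impact vy=-8.808
  bounce: vy ← 0.82·8.808 = 7.223
Arc 3: start y=0.000, vy=7.223 → t=1.445, apex=2.608, x_land=19.060, impact vy=-7.223
  bounce: vy ← 0.82·7.223 = 5.923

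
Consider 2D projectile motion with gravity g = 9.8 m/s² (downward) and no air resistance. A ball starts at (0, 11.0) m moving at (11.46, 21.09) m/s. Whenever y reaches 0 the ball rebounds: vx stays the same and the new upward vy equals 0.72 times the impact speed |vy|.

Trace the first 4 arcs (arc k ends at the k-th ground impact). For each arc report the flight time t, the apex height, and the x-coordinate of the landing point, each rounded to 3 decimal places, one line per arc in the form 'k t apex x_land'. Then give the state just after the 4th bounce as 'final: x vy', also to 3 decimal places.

Arc 1: start y=11.000, vy=21.090 → t=4.774, apex=33.693, x_land=54.713, impact vy=-25.698
  bounce: vy ← 0.72·25.698 = 18.503
Arc 2: start y=0.000, vy=18.503 → t=3.776, apex=17.467, x_land=97.987, impact vy=-18.503
  bounce: vy ← 0.72·18.503 = 13.322
Arc 3: start y=0.000, vy=13.322 → t=2.719, apex=9.055, x_land=129.144, impact vy=-13.322
  bounce: vy ← 0.72·13.322 = 9.592
Arc 4: start y=0.000, vy=9.592 → t=1.957, apex=4.694, x_land=151.576, impact vy=-9.592
  bounce: vy ← 0.72·9.592 = 6.906

1 4.774 33.693 54.713
2 3.776 17.467 97.987
3 2.719 9.055 129.144
4 1.957 4.694 151.576
final: 151.576 6.906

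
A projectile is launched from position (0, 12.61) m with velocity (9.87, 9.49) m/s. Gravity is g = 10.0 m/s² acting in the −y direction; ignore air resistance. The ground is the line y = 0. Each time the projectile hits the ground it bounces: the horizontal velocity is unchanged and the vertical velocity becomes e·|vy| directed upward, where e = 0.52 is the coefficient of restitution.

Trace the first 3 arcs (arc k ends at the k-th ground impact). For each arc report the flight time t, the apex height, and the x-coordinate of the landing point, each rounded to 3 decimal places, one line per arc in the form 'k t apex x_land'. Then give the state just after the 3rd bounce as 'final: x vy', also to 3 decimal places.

1 2.799 17.113 27.626
2 1.924 4.627 46.617
3 1.000 1.251 56.491
final: 56.491 2.601

Arc 1: start y=12.610, vy=9.490 → t=2.799, apex=17.113, x_land=27.626, impact vy=-18.500
  bounce: vy ← 0.52·18.500 = 9.620
Arc 2: start y=0.000, vy=9.620 → t=1.924, apex=4.627, x_land=46.617, impact vy=-9.620
  bounce: vy ← 0.52·9.620 = 5.002
Arc 3: start y=0.000, vy=5.002 → t=1.000, apex=1.251, x_land=56.491, impact vy=-5.002
  bounce: vy ← 0.52·5.002 = 2.601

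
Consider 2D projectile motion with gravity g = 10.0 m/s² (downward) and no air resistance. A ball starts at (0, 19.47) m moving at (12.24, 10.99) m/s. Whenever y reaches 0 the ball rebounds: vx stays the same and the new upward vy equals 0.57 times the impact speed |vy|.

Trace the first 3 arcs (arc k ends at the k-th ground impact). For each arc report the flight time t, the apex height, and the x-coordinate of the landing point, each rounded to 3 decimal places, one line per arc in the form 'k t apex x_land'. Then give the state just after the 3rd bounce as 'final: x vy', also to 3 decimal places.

Arc 1: start y=19.470, vy=10.990 → t=3.358, apex=25.509, x_land=41.098, impact vy=-22.587
  bounce: vy ← 0.57·22.587 = 12.875
Arc 2: start y=0.000, vy=12.875 → t=2.575, apex=8.288, x_land=72.616, impact vy=-12.875
  bounce: vy ← 0.57·12.875 = 7.339
Arc 3: start y=0.000, vy=7.339 → t=1.468, apex=2.693, x_land=90.581, impact vy=-7.339
  bounce: vy ← 0.57·7.339 = 4.183

1 3.358 25.509 41.098
2 2.575 8.288 72.616
3 1.468 2.693 90.581
final: 90.581 4.183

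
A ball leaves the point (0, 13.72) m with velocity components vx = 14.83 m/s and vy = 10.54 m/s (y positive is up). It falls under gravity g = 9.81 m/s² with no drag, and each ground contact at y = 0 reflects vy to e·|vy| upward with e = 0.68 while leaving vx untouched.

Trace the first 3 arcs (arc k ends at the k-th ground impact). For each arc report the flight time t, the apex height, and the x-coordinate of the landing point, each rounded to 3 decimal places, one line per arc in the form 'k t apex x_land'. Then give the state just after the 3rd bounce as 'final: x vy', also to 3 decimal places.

Arc 1: start y=13.720, vy=10.540 → t=3.062, apex=19.382, x_land=45.413, impact vy=-19.501
  bounce: vy ← 0.68·19.501 = 13.260
Arc 2: start y=0.000, vy=13.260 → t=2.703, apex=8.962, x_land=85.506, impact vy=-13.260
  bounce: vy ← 0.68·13.260 = 9.017
Arc 3: start y=0.000, vy=9.017 → t=1.838, apex=4.144, x_land=112.768, impact vy=-9.017
  bounce: vy ← 0.68·9.017 = 6.132

1 3.062 19.382 45.413
2 2.703 8.962 85.506
3 1.838 4.144 112.768
final: 112.768 6.132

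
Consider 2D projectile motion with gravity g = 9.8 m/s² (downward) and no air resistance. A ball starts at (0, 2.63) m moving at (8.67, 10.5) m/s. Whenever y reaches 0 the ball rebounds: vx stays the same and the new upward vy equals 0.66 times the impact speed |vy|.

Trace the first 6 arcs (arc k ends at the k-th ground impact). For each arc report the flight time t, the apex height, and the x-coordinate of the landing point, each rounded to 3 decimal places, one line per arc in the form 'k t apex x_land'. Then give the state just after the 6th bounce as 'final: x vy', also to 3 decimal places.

1 2.369 8.255 20.543
2 1.713 3.596 35.397
3 1.131 1.566 45.201
4 0.746 0.682 51.671
5 0.493 0.297 55.942
6 0.325 0.129 58.760
final: 58.760 1.051

Arc 1: start y=2.630, vy=10.500 → t=2.369, apex=8.255, x_land=20.543, impact vy=-12.720
  bounce: vy ← 0.66·12.720 = 8.395
Arc 2: start y=0.000, vy=8.395 → t=1.713, apex=3.596, x_land=35.397, impact vy=-8.395
  bounce: vy ← 0.66·8.395 = 5.541
Arc 3: start y=0.000, vy=5.541 → t=1.131, apex=1.566, x_land=45.201, impact vy=-5.541
  bounce: vy ← 0.66·5.541 = 3.657
Arc 4: start y=0.000, vy=3.657 → t=0.746, apex=0.682, x_land=51.671, impact vy=-3.657
  bounce: vy ← 0.66·3.657 = 2.414
Arc 5: start y=0.000, vy=2.414 → t=0.493, apex=0.297, x_land=55.942, impact vy=-2.414
  bounce: vy ← 0.66·2.414 = 1.593
Arc 6: start y=0.000, vy=1.593 → t=0.325, apex=0.129, x_land=58.760, impact vy=-1.593
  bounce: vy ← 0.66·1.593 = 1.051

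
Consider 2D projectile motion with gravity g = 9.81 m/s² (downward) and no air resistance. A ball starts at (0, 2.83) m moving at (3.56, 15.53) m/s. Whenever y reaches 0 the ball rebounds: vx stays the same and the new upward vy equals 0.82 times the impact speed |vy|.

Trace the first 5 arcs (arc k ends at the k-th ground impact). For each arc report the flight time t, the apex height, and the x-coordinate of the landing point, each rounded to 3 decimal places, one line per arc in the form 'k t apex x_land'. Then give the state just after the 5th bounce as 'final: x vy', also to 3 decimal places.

1 3.339 15.123 11.887
2 2.880 10.168 22.138
3 2.361 6.837 30.544
4 1.936 4.597 37.438
5 1.588 3.091 43.090
final: 43.090 6.386

Arc 1: start y=2.830, vy=15.530 → t=3.339, apex=15.123, x_land=11.887, impact vy=-17.225
  bounce: vy ← 0.82·17.225 = 14.125
Arc 2: start y=0.000, vy=14.125 → t=2.880, apex=10.168, x_land=22.138, impact vy=-14.125
  bounce: vy ← 0.82·14.125 = 11.582
Arc 3: start y=0.000, vy=11.582 → t=2.361, apex=6.837, x_land=30.544, impact vy=-11.582
  bounce: vy ← 0.82·11.582 = 9.497
Arc 4: start y=0.000, vy=9.497 → t=1.936, apex=4.597, x_land=37.438, impact vy=-9.497
  bounce: vy ← 0.82·9.497 = 7.788
Arc 5: start y=0.000, vy=7.788 → t=1.588, apex=3.091, x_land=43.090, impact vy=-7.788
  bounce: vy ← 0.82·7.788 = 6.386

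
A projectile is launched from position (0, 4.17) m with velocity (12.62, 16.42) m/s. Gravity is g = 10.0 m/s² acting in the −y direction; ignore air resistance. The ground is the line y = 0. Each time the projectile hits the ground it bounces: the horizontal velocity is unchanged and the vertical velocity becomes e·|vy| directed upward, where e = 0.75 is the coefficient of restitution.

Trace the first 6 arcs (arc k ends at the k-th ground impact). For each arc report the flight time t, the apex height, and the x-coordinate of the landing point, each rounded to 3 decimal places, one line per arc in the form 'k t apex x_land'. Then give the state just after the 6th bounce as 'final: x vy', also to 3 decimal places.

1 3.521 17.651 44.433
2 2.818 9.929 80.000
3 2.114 5.585 106.676
4 1.585 3.141 126.682
5 1.189 1.767 141.687
6 0.892 0.994 152.941
final: 152.941 3.344

Arc 1: start y=4.170, vy=16.420 → t=3.521, apex=17.651, x_land=44.433, impact vy=-18.789
  bounce: vy ← 0.75·18.789 = 14.092
Arc 2: start y=0.000, vy=14.092 → t=2.818, apex=9.929, x_land=80.000, impact vy=-14.092
  bounce: vy ← 0.75·14.092 = 10.569
Arc 3: start y=0.000, vy=10.569 → t=2.114, apex=5.585, x_land=106.676, impact vy=-10.569
  bounce: vy ← 0.75·10.569 = 7.926
Arc 4: start y=0.000, vy=7.926 → t=1.585, apex=3.141, x_land=126.682, impact vy=-7.926
  bounce: vy ← 0.75·7.926 = 5.945
Arc 5: start y=0.000, vy=5.945 → t=1.189, apex=1.767, x_land=141.687, impact vy=-5.945
  bounce: vy ← 0.75·5.945 = 4.459
Arc 6: start y=0.000, vy=4.459 → t=0.892, apex=0.994, x_land=152.941, impact vy=-4.459
  bounce: vy ← 0.75·4.459 = 3.344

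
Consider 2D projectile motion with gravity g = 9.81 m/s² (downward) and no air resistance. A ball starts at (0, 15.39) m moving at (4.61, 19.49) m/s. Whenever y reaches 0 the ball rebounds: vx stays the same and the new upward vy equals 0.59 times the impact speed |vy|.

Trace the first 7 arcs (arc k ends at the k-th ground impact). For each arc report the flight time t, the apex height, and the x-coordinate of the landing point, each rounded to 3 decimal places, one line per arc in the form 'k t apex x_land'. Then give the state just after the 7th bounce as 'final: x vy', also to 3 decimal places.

1 4.648 34.751 21.429
2 3.141 12.097 35.909
3 1.853 4.211 44.451
4 1.093 1.466 49.492
5 0.645 0.510 52.465
6 0.381 0.178 54.220
7 0.225 0.062 55.255
final: 55.255 0.650

Arc 1: start y=15.390, vy=19.490 → t=4.648, apex=34.751, x_land=21.429, impact vy=-26.112
  bounce: vy ← 0.59·26.112 = 15.406
Arc 2: start y=0.000, vy=15.406 → t=3.141, apex=12.097, x_land=35.909, impact vy=-15.406
  bounce: vy ← 0.59·15.406 = 9.089
Arc 3: start y=0.000, vy=9.089 → t=1.853, apex=4.211, x_land=44.451, impact vy=-9.089
  bounce: vy ← 0.59·9.089 = 5.363
Arc 4: start y=0.000, vy=5.363 → t=1.093, apex=1.466, x_land=49.492, impact vy=-5.363
  bounce: vy ← 0.59·5.363 = 3.164
Arc 5: start y=0.000, vy=3.164 → t=0.645, apex=0.510, x_land=52.465, impact vy=-3.164
  bounce: vy ← 0.59·3.164 = 1.867
Arc 6: start y=0.000, vy=1.867 → t=0.381, apex=0.178, x_land=54.220, impact vy=-1.867
  bounce: vy ← 0.59·1.867 = 1.101
Arc 7: start y=0.000, vy=1.101 → t=0.225, apex=0.062, x_land=55.255, impact vy=-1.101
  bounce: vy ← 0.59·1.101 = 0.650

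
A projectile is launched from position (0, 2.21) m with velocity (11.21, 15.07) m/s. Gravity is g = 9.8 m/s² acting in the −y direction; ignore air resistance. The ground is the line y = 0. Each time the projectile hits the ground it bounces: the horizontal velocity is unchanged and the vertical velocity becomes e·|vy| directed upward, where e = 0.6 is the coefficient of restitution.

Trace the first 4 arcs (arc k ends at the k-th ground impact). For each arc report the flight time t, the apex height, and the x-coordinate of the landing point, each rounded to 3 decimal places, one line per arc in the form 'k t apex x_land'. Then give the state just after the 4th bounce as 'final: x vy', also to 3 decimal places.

1 3.216 13.797 36.049
2 2.014 4.967 58.621
3 1.208 1.788 72.165
4 0.725 0.644 80.291
final: 80.291 2.131

Arc 1: start y=2.210, vy=15.070 → t=3.216, apex=13.797, x_land=36.049, impact vy=-16.444
  bounce: vy ← 0.6·16.444 = 9.867
Arc 2: start y=0.000, vy=9.867 → t=2.014, apex=4.967, x_land=58.621, impact vy=-9.867
  bounce: vy ← 0.6·9.867 = 5.920
Arc 3: start y=0.000, vy=5.920 → t=1.208, apex=1.788, x_land=72.165, impact vy=-5.920
  bounce: vy ← 0.6·5.920 = 3.552
Arc 4: start y=0.000, vy=3.552 → t=0.725, apex=0.644, x_land=80.291, impact vy=-3.552
  bounce: vy ← 0.6·3.552 = 2.131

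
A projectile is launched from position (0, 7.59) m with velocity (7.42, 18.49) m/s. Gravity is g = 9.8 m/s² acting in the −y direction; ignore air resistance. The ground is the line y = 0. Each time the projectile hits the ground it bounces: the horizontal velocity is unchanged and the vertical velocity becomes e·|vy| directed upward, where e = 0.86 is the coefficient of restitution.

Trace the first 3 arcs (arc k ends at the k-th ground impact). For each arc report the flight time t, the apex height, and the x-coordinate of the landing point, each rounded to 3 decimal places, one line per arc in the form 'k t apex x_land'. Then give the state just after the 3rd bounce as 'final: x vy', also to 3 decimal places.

Arc 1: start y=7.590, vy=18.490 → t=4.147, apex=25.033, x_land=30.771, impact vy=-22.150
  bounce: vy ← 0.86·22.150 = 19.049
Arc 2: start y=0.000, vy=19.049 → t=3.888, apex=18.514, x_land=59.617, impact vy=-19.049
  bounce: vy ← 0.86·19.049 = 16.383
Arc 3: start y=0.000, vy=16.383 → t=3.343, apex=13.693, x_land=84.425, impact vy=-16.383
  bounce: vy ← 0.86·16.383 = 14.089

1 4.147 25.033 30.771
2 3.888 18.514 59.617
3 3.343 13.693 84.425
final: 84.425 14.089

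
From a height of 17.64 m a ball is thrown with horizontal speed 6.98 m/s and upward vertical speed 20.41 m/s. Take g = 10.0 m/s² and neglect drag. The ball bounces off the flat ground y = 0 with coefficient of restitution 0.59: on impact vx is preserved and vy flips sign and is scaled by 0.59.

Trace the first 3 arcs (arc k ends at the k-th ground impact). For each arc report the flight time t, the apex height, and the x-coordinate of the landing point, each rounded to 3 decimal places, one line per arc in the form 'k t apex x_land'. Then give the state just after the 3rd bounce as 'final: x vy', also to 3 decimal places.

1 4.815 38.468 33.607
2 3.273 13.391 56.453
3 1.931 4.661 69.932
final: 69.932 5.697

Arc 1: start y=17.640, vy=20.410 → t=4.815, apex=38.468, x_land=33.607, impact vy=-27.737
  bounce: vy ← 0.59·27.737 = 16.365
Arc 2: start y=0.000, vy=16.365 → t=3.273, apex=13.391, x_land=56.453, impact vy=-16.365
  bounce: vy ← 0.59·16.365 = 9.655
Arc 3: start y=0.000, vy=9.655 → t=1.931, apex=4.661, x_land=69.932, impact vy=-9.655
  bounce: vy ← 0.59·9.655 = 5.697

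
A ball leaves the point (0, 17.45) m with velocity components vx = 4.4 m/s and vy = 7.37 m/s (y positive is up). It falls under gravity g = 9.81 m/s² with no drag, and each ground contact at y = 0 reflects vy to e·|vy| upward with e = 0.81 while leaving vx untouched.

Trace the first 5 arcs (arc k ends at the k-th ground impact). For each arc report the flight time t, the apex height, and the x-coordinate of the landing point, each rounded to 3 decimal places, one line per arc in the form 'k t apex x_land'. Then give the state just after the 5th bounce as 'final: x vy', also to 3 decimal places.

Arc 1: start y=17.450, vy=7.370 → t=2.782, apex=20.218, x_land=12.239, impact vy=-19.917
  bounce: vy ← 0.81·19.917 = 16.133
Arc 2: start y=0.000, vy=16.133 → t=3.289, apex=13.265, x_land=26.711, impact vy=-16.133
  bounce: vy ← 0.81·16.133 = 13.068
Arc 3: start y=0.000, vy=13.068 → t=2.664, apex=8.703, x_land=38.433, impact vy=-13.068
  bounce: vy ← 0.81·13.068 = 10.585
Arc 4: start y=0.000, vy=10.585 → t=2.158, apex=5.710, x_land=47.928, impact vy=-10.585
  bounce: vy ← 0.81·10.585 = 8.574
Arc 5: start y=0.000, vy=8.574 → t=1.748, apex=3.747, x_land=55.619, impact vy=-8.574
  bounce: vy ← 0.81·8.574 = 6.945

1 2.782 20.218 12.239
2 3.289 13.265 26.711
3 2.664 8.703 38.433
4 2.158 5.710 47.928
5 1.748 3.747 55.619
final: 55.619 6.945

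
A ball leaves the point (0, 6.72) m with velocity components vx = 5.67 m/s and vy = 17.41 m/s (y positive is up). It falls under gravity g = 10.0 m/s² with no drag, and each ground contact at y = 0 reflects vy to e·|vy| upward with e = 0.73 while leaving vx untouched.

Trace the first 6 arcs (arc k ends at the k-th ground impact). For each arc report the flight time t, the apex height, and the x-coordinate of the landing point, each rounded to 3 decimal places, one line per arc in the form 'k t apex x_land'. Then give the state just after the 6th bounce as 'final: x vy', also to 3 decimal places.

1 3.833 21.875 21.731
2 3.054 11.657 39.046
3 2.229 6.212 51.687
4 1.627 3.310 60.914
5 1.188 1.764 67.650
6 0.867 0.940 72.567
final: 72.567 3.165

Arc 1: start y=6.720, vy=17.410 → t=3.833, apex=21.875, x_land=21.731, impact vy=-20.917
  bounce: vy ← 0.73·20.917 = 15.269
Arc 2: start y=0.000, vy=15.269 → t=3.054, apex=11.657, x_land=39.046, impact vy=-15.269
  bounce: vy ← 0.73·15.269 = 11.147
Arc 3: start y=0.000, vy=11.147 → t=2.229, apex=6.212, x_land=51.687, impact vy=-11.147
  bounce: vy ← 0.73·11.147 = 8.137
Arc 4: start y=0.000, vy=8.137 → t=1.627, apex=3.310, x_land=60.914, impact vy=-8.137
  bounce: vy ← 0.73·8.137 = 5.940
Arc 5: start y=0.000, vy=5.940 → t=1.188, apex=1.764, x_land=67.650, impact vy=-5.940
  bounce: vy ← 0.73·5.940 = 4.336
Arc 6: start y=0.000, vy=4.336 → t=0.867, apex=0.940, x_land=72.567, impact vy=-4.336
  bounce: vy ← 0.73·4.336 = 3.165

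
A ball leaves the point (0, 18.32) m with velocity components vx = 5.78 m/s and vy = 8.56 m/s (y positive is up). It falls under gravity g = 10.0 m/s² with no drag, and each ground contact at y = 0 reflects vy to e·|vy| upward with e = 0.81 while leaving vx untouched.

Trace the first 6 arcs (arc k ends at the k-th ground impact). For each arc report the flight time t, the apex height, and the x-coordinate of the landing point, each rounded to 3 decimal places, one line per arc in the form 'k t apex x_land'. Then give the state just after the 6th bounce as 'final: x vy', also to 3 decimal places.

Arc 1: start y=18.320, vy=8.560 → t=2.953, apex=21.984, x_land=17.067, impact vy=-20.968
  bounce: vy ← 0.81·20.968 = 16.984
Arc 2: start y=0.000, vy=16.984 → t=3.397, apex=14.423, x_land=36.701, impact vy=-16.984
  bounce: vy ← 0.81·16.984 = 13.757
Arc 3: start y=0.000, vy=13.757 → t=2.751, apex=9.463, x_land=52.605, impact vy=-13.757
  bounce: vy ← 0.81·13.757 = 11.143
Arc 4: start y=0.000, vy=11.143 → t=2.229, apex=6.209, x_land=65.487, impact vy=-11.143
  bounce: vy ← 0.81·11.143 = 9.026
Arc 5: start y=0.000, vy=9.026 → t=1.805, apex=4.074, x_land=75.921, impact vy=-9.026
  bounce: vy ← 0.81·9.026 = 7.311
Arc 6: start y=0.000, vy=7.311 → t=1.462, apex=2.673, x_land=84.373, impact vy=-7.311
  bounce: vy ← 0.81·7.311 = 5.922

1 2.953 21.984 17.067
2 3.397 14.423 36.701
3 2.751 9.463 52.605
4 2.229 6.209 65.487
5 1.805 4.074 75.921
6 1.462 2.673 84.373
final: 84.373 5.922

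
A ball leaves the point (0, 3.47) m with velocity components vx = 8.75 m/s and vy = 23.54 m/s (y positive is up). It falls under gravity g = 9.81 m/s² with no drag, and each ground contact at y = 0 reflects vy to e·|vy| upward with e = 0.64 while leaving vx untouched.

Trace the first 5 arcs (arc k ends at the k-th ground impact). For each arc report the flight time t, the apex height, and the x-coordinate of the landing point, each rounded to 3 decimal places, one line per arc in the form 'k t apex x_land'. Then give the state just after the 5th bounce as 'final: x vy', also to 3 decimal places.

Arc 1: start y=3.470, vy=23.540 → t=4.942, apex=31.713, x_land=43.245, impact vy=-24.944
  bounce: vy ← 0.64·24.944 = 15.964
Arc 2: start y=0.000, vy=15.964 → t=3.255, apex=12.990, x_land=71.724, impact vy=-15.964
  bounce: vy ← 0.64·15.964 = 10.217
Arc 3: start y=0.000, vy=10.217 → t=2.083, apex=5.321, x_land=89.950, impact vy=-10.217
  bounce: vy ← 0.64·10.217 = 6.539
Arc 4: start y=0.000, vy=6.539 → t=1.333, apex=2.179, x_land=101.615, impact vy=-6.539
  bounce: vy ← 0.64·6.539 = 4.185
Arc 5: start y=0.000, vy=4.185 → t=0.853, apex=0.893, x_land=109.081, impact vy=-4.185
  bounce: vy ← 0.64·4.185 = 2.678

1 4.942 31.713 43.245
2 3.255 12.990 71.724
3 2.083 5.321 89.950
4 1.333 2.179 101.615
5 0.853 0.893 109.081
final: 109.081 2.678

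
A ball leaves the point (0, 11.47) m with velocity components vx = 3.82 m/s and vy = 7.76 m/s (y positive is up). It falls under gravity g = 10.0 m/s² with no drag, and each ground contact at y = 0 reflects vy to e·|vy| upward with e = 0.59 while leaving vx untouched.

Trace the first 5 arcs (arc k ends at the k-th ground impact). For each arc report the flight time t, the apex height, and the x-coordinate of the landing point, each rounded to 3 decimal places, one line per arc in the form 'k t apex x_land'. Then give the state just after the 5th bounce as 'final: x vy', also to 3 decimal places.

Arc 1: start y=11.470, vy=7.760 → t=2.478, apex=14.481, x_land=9.465, impact vy=-17.018
  bounce: vy ← 0.59·17.018 = 10.041
Arc 2: start y=0.000, vy=10.041 → t=2.008, apex=5.041, x_land=17.136, impact vy=-10.041
  bounce: vy ← 0.59·10.041 = 5.924
Arc 3: start y=0.000, vy=5.924 → t=1.185, apex=1.755, x_land=21.662, impact vy=-5.924
  bounce: vy ← 0.59·5.924 = 3.495
Arc 4: start y=0.000, vy=3.495 → t=0.699, apex=0.611, x_land=24.333, impact vy=-3.495
  bounce: vy ← 0.59·3.495 = 2.062
Arc 5: start y=0.000, vy=2.062 → t=0.412, apex=0.213, x_land=25.908, impact vy=-2.062
  bounce: vy ← 0.59·2.062 = 1.217

1 2.478 14.481 9.465
2 2.008 5.041 17.136
3 1.185 1.755 21.662
4 0.699 0.611 24.333
5 0.412 0.213 25.908
final: 25.908 1.217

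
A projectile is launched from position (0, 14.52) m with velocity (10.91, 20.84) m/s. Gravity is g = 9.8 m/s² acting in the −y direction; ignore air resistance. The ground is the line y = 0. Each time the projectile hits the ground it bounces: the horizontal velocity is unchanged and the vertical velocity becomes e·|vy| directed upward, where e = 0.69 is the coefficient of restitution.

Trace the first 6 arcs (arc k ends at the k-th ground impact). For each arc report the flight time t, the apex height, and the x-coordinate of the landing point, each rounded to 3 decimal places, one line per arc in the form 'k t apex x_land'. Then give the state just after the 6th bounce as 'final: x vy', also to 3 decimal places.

1 4.862 36.678 53.050
2 3.776 17.463 94.241
3 2.605 8.314 122.664
4 1.798 3.958 142.275
5 1.240 1.885 155.807
6 0.856 0.897 165.144
final: 165.144 2.894

Arc 1: start y=14.520, vy=20.840 → t=4.862, apex=36.678, x_land=53.050, impact vy=-26.812
  bounce: vy ← 0.69·26.812 = 18.500
Arc 2: start y=0.000, vy=18.500 → t=3.776, apex=17.463, x_land=94.241, impact vy=-18.500
  bounce: vy ← 0.69·18.500 = 12.765
Arc 3: start y=0.000, vy=12.765 → t=2.605, apex=8.314, x_land=122.664, impact vy=-12.765
  bounce: vy ← 0.69·12.765 = 8.808
Arc 4: start y=0.000, vy=8.808 → t=1.798, apex=3.958, x_land=142.275, impact vy=-8.808
  bounce: vy ← 0.69·8.808 = 6.078
Arc 5: start y=0.000, vy=6.078 → t=1.240, apex=1.885, x_land=155.807, impact vy=-6.078
  bounce: vy ← 0.69·6.078 = 4.194
Arc 6: start y=0.000, vy=4.194 → t=0.856, apex=0.897, x_land=165.144, impact vy=-4.194
  bounce: vy ← 0.69·4.194 = 2.894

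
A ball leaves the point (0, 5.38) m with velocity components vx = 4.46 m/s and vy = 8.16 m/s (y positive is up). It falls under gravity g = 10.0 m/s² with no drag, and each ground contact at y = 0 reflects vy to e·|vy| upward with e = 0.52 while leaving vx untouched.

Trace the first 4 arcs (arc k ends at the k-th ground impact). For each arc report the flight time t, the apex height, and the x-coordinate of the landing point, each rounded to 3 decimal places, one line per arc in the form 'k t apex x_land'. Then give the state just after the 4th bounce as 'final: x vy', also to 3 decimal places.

Arc 1: start y=5.380, vy=8.160 → t=2.136, apex=8.709, x_land=9.526, impact vy=-13.198
  bounce: vy ← 0.52·13.198 = 6.863
Arc 2: start y=0.000, vy=6.863 → t=1.373, apex=2.355, x_land=15.647, impact vy=-6.863
  bounce: vy ← 0.52·6.863 = 3.569
Arc 3: start y=0.000, vy=3.569 → t=0.714, apex=0.637, x_land=18.831, impact vy=-3.569
  bounce: vy ← 0.52·3.569 = 1.856
Arc 4: start y=0.000, vy=1.856 → t=0.371, apex=0.172, x_land=20.486, impact vy=-1.856
  bounce: vy ← 0.52·1.856 = 0.965

1 2.136 8.709 9.526
2 1.373 2.355 15.647
3 0.714 0.637 18.831
4 0.371 0.172 20.486
final: 20.486 0.965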